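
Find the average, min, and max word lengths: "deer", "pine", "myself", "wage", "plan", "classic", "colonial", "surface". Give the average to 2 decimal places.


Lengths: "deer"=4, "pine"=4, "myself"=6, "wage"=4, "plan"=4, "classic"=7, "colonial"=8, "surface"=7
Sum = 44, Count = 8
Average = 44/8 = 5.50
= avg=5.50, min=4, max=8


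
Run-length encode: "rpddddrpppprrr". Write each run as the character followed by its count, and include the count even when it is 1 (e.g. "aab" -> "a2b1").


String: "rpddddrpppprrr"
Scanning for consecutive runs:
  'r' x 1
  'p' x 1
  'd' x 4
  'r' x 1
  'p' x 4
  'r' x 3
RLE = "r1p1d4r1p4r3"


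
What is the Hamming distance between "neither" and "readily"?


Comparing character by character (same length = 7):
  Pos 0: 'n' vs 'r' !=
  Pos 1: 'e' vs 'e' =
  Pos 2: 'i' vs 'a' !=
  Pos 3: 't' vs 'd' !=
  Pos 4: 'h' vs 'i' !=
  Pos 5: 'e' vs 'l' !=
  Pos 6: 'r' vs 'y' !=
Hamming distance = 6


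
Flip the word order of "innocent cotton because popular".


Original: "innocent cotton because popular"
Words (1..n): innocent | cotton | because | popular
Reversed (n..1): popular | because | cotton | innocent
Result = "popular because cotton innocent"


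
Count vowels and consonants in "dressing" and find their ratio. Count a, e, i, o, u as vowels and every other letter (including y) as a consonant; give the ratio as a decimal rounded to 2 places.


Word: "dressing"
Vowels (a,e,i,o,u): 2
Consonants: 6
Ratio = 2/6
= 0.33


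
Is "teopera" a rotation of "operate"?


Word: "operate", Candidate: "teopera"
Method: check if candidate is substring of word+word
"operateoperate" contains "teopera"? Yes
Is rotation = Yes


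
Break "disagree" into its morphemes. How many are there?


Word: "disagree"
Morphemes: dis- | agree
Each morpheme carries meaning
= 2 morphemes


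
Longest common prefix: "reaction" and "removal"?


Word 1: "reaction"
Word 2: "removal"
Comparing from start:
  Pos 0: 'r' == 'r'
  Pos 1: 'e' == 'e'
  Pos 2: 'a' != 'm' (stop)
LCP = "re" (length 2)


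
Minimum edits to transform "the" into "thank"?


Word 1: "the" (length 3)
Word 2: "thank" (length 5)
One optimal edit sequence (insert/delete/substitute each cost 1):
  1. keep 't'
  2. keep 'h'
  3. insert 'a'  (+1)
  4. insert 'n'  (+1)
  5. substitute 'e' -> 'k'  (+1)
Total edit operations: 3
Edit distance = 3


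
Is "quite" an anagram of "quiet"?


Word 1: "quiet" → sorted: eiqtu
Word 2: "quite" → sorted: eiqtu
Same letters? eiqtu == eiqtu
Anagram = Yes


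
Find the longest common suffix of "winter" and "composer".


Word 1: "winter"
Word 2: "composer"
Comparing from end:
  Pos -1: 'r' == 'r'
  Pos -2: 'e' == 'e'
  Pos -3: 't' != 's' (stop)
LCS = "er" (length 2)


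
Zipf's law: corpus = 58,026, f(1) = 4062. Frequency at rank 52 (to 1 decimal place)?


Zipf's law: f(r) = f(1) / r
f(1) = 4062
f(52) = 4062 / 52
= 78.1 occurrences


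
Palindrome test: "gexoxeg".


Word: "gexoxeg"
Reversed: "gexoxeg"
Forward == Backward? gexoxeg == gexoxeg
Palindrome = Yes


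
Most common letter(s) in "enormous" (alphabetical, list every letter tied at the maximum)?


Word: "enormous"
Letter counts:
  'e': 1
  'm': 1
  'n': 1
  'o': 2
  'r': 1
  's': 1
  'u': 1
Maximum count = 2
Most frequent = 'o' (2 times each)


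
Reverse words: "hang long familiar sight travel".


Original: "hang long familiar sight travel"
Words (1..n): hang | long | familiar | sight | travel
Reversed (n..1): travel | sight | familiar | long | hang
Result = "travel sight familiar long hang"


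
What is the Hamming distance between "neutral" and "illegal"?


Comparing character by character (same length = 7):
  Pos 0: 'n' vs 'i' !=
  Pos 1: 'e' vs 'l' !=
  Pos 2: 'u' vs 'l' !=
  Pos 3: 't' vs 'e' !=
  Pos 4: 'r' vs 'g' !=
  Pos 5: 'a' vs 'a' =
  Pos 6: 'l' vs 'l' =
Hamming distance = 5


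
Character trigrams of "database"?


Word: "database" (length 8)
Number of trigrams = 8 - 3 + 1 = 6
  Position 0: "dat"
  Position 1: "ata"
  Position 2: "tab"
  Position 3: "aba"
  Position 4: "bas"
  Position 5: "ase"
Trigrams = "dat", "ata", "tab", "aba", "bas", "ase"


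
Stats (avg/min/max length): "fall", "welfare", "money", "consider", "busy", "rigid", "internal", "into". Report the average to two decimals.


Lengths: "fall"=4, "welfare"=7, "money"=5, "consider"=8, "busy"=4, "rigid"=5, "internal"=8, "into"=4
Sum = 45, Count = 8
Average = 45/8 = 5.63
= avg=5.63, min=4, max=8


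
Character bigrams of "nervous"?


Word: "nervous" (length 7)
Number of bigrams = 7 - 2 + 1 = 6
  Position 0: "ne"
  Position 1: "er"
  Position 2: "rv"
  Position 3: "vo"
  Position 4: "ou"
  Position 5: "us"
Bigrams = "ne", "er", "rv", "vo", "ou", "us"


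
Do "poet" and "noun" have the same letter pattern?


Pattern of "poet": [0, 1, 2, 3]
Pattern of "noun": [0, 1, 2, 0]
Patterns do not match
Same pattern = No


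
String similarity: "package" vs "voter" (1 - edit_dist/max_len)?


Word 1: "package" (length 7)
Word 2: "voter" (length 5)
One optimal edit sequence:
  1. delete 'p'  (+1)
  2. delete 'a'  (+1)
  3. substitute 'c' -> 'v'  (+1)
  4. substitute 'k' -> 'o'  (+1)
  5. substitute 'a' -> 't'  (+1)
  6. substitute 'g' -> 'e'  (+1)
  7. substitute 'e' -> 'r'  (+1)
Edit distance = 7
Max length = max(7, 5) = 7
Similarity = 1 - 7/7
= 0.0000


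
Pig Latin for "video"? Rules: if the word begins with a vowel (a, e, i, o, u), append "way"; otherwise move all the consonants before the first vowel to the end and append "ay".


Word: "video"
Starts with consonant(s) → move to end, add 'ay'
Consonant cluster: "v"
Pig Latin = "ideovay"


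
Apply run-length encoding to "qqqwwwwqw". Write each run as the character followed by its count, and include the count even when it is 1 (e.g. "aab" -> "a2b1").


String: "qqqwwwwqw"
Scanning for consecutive runs:
  'q' x 3
  'w' x 4
  'q' x 1
  'w' x 1
RLE = "q3w4q1w1"


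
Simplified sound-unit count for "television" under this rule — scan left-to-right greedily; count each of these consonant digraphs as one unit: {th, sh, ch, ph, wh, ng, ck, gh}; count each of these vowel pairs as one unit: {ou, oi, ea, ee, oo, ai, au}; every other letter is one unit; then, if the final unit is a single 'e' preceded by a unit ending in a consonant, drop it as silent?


Word: "television" (10 letters)
Left-to-right scan:
  [1] 't' (letter)
  [2] 'e' (letter)
  [3] 'l' (letter)
  [4] 'e' (letter)
  [5] 'v' (letter)
  [6] 'i' (letter)
  [7] 's' (letter)
  [8] 'i' (letter)
  [9] 'o' (letter)
  [10] 'n' (letter)
Units from scan: 10
Sound units = 10 units


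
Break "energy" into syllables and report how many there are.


Word: "energy"
Syllable breakdown: en-er-gy
Counting: 3 parts
= 3 syllables


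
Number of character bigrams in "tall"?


Word: "tall" (length 4)
Number of 2-grams = length - 2 + 1 = 4 - 2 + 1
= 3


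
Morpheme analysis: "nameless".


Word: "nameless"
Morphemes: name / -less
Each morpheme carries meaning
= 2 morphemes


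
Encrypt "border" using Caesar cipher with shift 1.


Word: "border"
Shift: 1
Each letter → (letter + shift) mod 26:
  'b' (1) + 1 = 2 → 'c'
  'o' (14) + 1 = 15 → 'p'
  'r' (17) + 1 = 18 → 's'
  'd' (3) + 1 = 4 → 'e'
  'e' (4) + 1 = 5 → 'f'
  'r' (17) + 1 = 18 → 's'
Result = "cpsefs"


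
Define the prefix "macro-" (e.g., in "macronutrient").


Prefix: macro-
Example: macronutrient (macro- + nutrient)
Meaning = large


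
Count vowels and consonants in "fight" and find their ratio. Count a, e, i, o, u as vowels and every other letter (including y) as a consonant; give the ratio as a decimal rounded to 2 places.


Word: "fight"
Vowels (a,e,i,o,u): 1
Consonants: 4
Ratio = 1/4
= 0.25


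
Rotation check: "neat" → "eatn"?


Word: "neat", Candidate: "eatn"
Method: check if candidate is substring of word+word
"neatneat" contains "eatn"? Yes
Is rotation = Yes


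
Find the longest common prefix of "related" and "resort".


Word 1: "related"
Word 2: "resort"
Comparing from start:
  Pos 0: 'r' == 'r'
  Pos 1: 'e' == 'e'
  Pos 2: 'l' != 's' (stop)
LCP = "re" (length 2)


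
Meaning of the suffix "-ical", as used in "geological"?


Suffix: -ical
Example: geological = geology + -ical, with a spelling change
Meaning = relating to


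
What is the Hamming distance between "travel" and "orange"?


Comparing character by character (same length = 6):
  Pos 0: 't' vs 'o' !=
  Pos 1: 'r' vs 'r' =
  Pos 2: 'a' vs 'a' =
  Pos 3: 'v' vs 'n' !=
  Pos 4: 'e' vs 'g' !=
  Pos 5: 'l' vs 'e' !=
Hamming distance = 4


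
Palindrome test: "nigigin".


Word: "nigigin"
Reversed: "nigigin"
Forward == Backward? nigigin == nigigin
Palindrome = Yes


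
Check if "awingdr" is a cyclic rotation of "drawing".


Word: "drawing", Candidate: "awingdr"
Method: check if candidate is substring of word+word
"drawingdrawing" contains "awingdr"? Yes
Is rotation = Yes


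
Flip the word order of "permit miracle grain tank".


Original: "permit miracle grain tank"
Words (1..n): permit | miracle | grain | tank
Reversed (n..1): tank | grain | miracle | permit
Result = "tank grain miracle permit"


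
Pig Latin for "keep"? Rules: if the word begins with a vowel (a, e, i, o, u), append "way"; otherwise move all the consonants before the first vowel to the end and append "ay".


Word: "keep"
Starts with consonant(s) → move to end, add 'ay'
Consonant cluster: "k"
Pig Latin = "eepkay"


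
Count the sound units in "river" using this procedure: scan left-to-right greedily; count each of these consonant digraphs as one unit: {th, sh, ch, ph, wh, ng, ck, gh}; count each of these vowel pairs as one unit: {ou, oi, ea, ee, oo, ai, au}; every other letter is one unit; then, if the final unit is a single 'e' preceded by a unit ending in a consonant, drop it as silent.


Word: "river" (5 letters)
Left-to-right scan:
  (1) 'r' (letter)
  (2) 'i' (letter)
  (3) 'v' (letter)
  (4) 'e' (letter)
  (5) 'r' (letter)
Units from scan: 5
Sound units = 5 units


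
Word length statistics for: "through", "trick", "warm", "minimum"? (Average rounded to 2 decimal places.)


Lengths: "through"=7, "trick"=5, "warm"=4, "minimum"=7
Sum = 23, Count = 4
Average = 23/4 = 5.75
= avg=5.75, min=4, max=7


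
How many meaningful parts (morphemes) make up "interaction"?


Word: "interaction"
Morphemes: inter- | act | -ion
Each morpheme carries meaning
= 3 morphemes


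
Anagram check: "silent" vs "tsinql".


Word 1: "silent" → sorted: eilnst
Word 2: "tsinql" → sorted: ilnqst
Same letters? eilnst != ilnqst
Anagram = No


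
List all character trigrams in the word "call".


Word: "call" (length 4)
Number of trigrams = 4 - 3 + 1 = 2
  Position 0: "cal"
  Position 1: "all"
Trigrams = "cal", "all"


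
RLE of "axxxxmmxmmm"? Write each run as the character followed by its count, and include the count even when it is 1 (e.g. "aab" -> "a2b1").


String: "axxxxmmxmmm"
Scanning for consecutive runs:
  'a' x 1
  'x' x 4
  'm' x 2
  'x' x 1
  'm' x 3
RLE = "a1x4m2x1m3"


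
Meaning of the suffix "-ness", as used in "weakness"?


Suffix: -ness
Example: weakness (weak + -ness)
Meaning = state of being


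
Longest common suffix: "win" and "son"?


Word 1: "win"
Word 2: "son"
Comparing from end:
  Pos -1: 'n' == 'n'
  Pos -2: 'i' != 'o' (stop)
LCS = "n" (length 1)


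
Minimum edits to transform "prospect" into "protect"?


Word 1: "prospect" (length 8)
Word 2: "protect" (length 7)
One optimal edit sequence (insert/delete/substitute each cost 1):
  1. keep 'p'
  2. keep 'r'
  3. keep 'o'
  4. delete 's'  (+1)
  5. substitute 'p' -> 't'  (+1)
  6. keep 'e'
  7. keep 'c'
  8. keep 't'
Total edit operations: 2
Edit distance = 2


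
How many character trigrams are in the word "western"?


Word: "western" (length 7)
Number of 3-grams = length - 3 + 1 = 7 - 3 + 1
= 5


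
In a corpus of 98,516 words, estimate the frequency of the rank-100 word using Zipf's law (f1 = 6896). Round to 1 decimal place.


Zipf's law: f(r) = f(1) / r
f(1) = 6896
f(100) = 6896 / 100
= 69.0 occurrences


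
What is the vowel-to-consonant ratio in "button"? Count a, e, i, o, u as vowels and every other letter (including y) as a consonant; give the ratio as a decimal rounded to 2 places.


Word: "button"
Vowels (a,e,i,o,u): 2
Consonants: 4
Ratio = 2/4
= 0.50


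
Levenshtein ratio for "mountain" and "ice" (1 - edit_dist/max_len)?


Word 1: "mountain" (length 8)
Word 2: "ice" (length 3)
One optimal edit sequence:
  1. delete 'm'  (+1)
  2. delete 'o'  (+1)
  3. delete 'u'  (+1)
  4. delete 'n'  (+1)
  5. delete 't'  (+1)
  6. substitute 'a' -> 'i'  (+1)
  7. substitute 'i' -> 'c'  (+1)
  8. substitute 'n' -> 'e'  (+1)
Edit distance = 8
Max length = max(8, 3) = 8
Similarity = 1 - 8/8
= 0.0000


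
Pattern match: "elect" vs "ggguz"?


Pattern of "elect": [0, 1, 0, 2, 3]
Pattern of "ggguz": [0, 0, 0, 1, 2]
Patterns do not match
Same pattern = No


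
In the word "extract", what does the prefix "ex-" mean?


Prefix: ex-
Example: extract (ex- + tract)
Meaning = out / former


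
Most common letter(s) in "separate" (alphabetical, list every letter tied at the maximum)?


Word: "separate"
Letter counts:
  'a': 2
  'e': 2
  'p': 1
  'r': 1
  's': 1
  't': 1
Maximum count = 2
Most frequent = 'a', 'e' (2 times each)


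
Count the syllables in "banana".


Word: "banana"
Syllable breakdown: ba / na / na
Counting: 3 parts
= 3 syllables


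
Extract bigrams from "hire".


Word: "hire" (length 4)
Number of bigrams = 4 - 2 + 1 = 3
  Position 0: "hi"
  Position 1: "ir"
  Position 2: "re"
Bigrams = "hi", "ir", "re"


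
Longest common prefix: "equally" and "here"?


Word 1: "equally"
Word 2: "here"
Comparing from start:
  Pos 0: 'e' != 'h' (stop)
LCP = "" (length 0)


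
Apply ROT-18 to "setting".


Word: "setting"
Shift: 18
Each letter → (letter + shift) mod 26:
  's' (18) + 18 = 10 → 'k'
  'e' (4) + 18 = 22 → 'w'
  't' (19) + 18 = 11 → 'l'
  't' (19) + 18 = 11 → 'l'
  'i' (8) + 18 = 0 → 'a'
  'n' (13) + 18 = 5 → 'f'
  'g' (6) + 18 = 24 → 'y'
Result = "kwllafy"


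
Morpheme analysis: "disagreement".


Word: "disagreement"
Morphemes: dis- + agree + -ment
Each morpheme carries meaning
= 3 morphemes


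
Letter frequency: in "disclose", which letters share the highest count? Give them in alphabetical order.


Word: "disclose"
Letter counts:
  'c': 1
  'd': 1
  'e': 1
  'i': 1
  'l': 1
  'o': 1
  's': 2
Maximum count = 2
Most frequent = 's' (2 times each)


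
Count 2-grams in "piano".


Word: "piano" (length 5)
Number of 2-grams = length - 2 + 1 = 5 - 2 + 1
= 4


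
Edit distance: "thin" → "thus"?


Word 1: "thin" (length 4)
Word 2: "thus" (length 4)
One optimal edit sequence (insert/delete/substitute each cost 1):
  1. keep 't'
  2. keep 'h'
  3. substitute 'i' -> 'u'  (+1)
  4. substitute 'n' -> 's'  (+1)
Total edit operations: 2
Edit distance = 2


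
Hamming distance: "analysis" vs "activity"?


Comparing character by character (same length = 8):
  Pos 0: 'a' vs 'a' =
  Pos 1: 'n' vs 'c' !=
  Pos 2: 'a' vs 't' !=
  Pos 3: 'l' vs 'i' !=
  Pos 4: 'y' vs 'v' !=
  Pos 5: 's' vs 'i' !=
  Pos 6: 'i' vs 't' !=
  Pos 7: 's' vs 'y' !=
Hamming distance = 7


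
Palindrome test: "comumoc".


Word: "comumoc"
Reversed: "comumoc"
Forward == Backward? comumoc == comumoc
Palindrome = Yes


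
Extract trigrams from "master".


Word: "master" (length 6)
Number of trigrams = 6 - 3 + 1 = 4
  Position 0: "mas"
  Position 1: "ast"
  Position 2: "ste"
  Position 3: "ter"
Trigrams = "mas", "ast", "ste", "ter"


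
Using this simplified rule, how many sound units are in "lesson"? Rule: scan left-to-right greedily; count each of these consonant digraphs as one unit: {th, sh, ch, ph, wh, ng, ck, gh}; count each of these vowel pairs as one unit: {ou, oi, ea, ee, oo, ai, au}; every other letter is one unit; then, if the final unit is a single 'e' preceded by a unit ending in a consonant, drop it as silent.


Word: "lesson" (6 letters)
Left-to-right scan:
  [1] 'l' (letter)
  [2] 'e' (letter)
  [3] 's' (letter)
  [4] 's' (letter)
  [5] 'o' (letter)
  [6] 'n' (letter)
Units from scan: 6
Sound units = 6 units


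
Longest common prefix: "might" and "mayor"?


Word 1: "might"
Word 2: "mayor"
Comparing from start:
  Pos 0: 'm' == 'm'
  Pos 1: 'i' != 'a' (stop)
LCP = "m" (length 1)


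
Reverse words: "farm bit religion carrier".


Original: "farm bit religion carrier"
Words (1..n): farm | bit | religion | carrier
Reversed (n..1): carrier | religion | bit | farm
Result = "carrier religion bit farm"


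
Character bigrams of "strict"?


Word: "strict" (length 6)
Number of bigrams = 6 - 2 + 1 = 5
  Position 0: "st"
  Position 1: "tr"
  Position 2: "ri"
  Position 3: "ic"
  Position 4: "ct"
Bigrams = "st", "tr", "ri", "ic", "ct"


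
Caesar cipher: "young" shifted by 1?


Word: "young"
Shift: 1
Each letter → (letter + shift) mod 26:
  'y' (24) + 1 = 25 → 'z'
  'o' (14) + 1 = 15 → 'p'
  'u' (20) + 1 = 21 → 'v'
  'n' (13) + 1 = 14 → 'o'
  'g' (6) + 1 = 7 → 'h'
Result = "zpvoh"


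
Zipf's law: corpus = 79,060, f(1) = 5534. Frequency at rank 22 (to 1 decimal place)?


Zipf's law: f(r) = f(1) / r
f(1) = 5534
f(22) = 5534 / 22
= 251.5 occurrences


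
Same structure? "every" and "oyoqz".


Pattern of "every": [0, 1, 0, 2, 3]
Pattern of "oyoqz": [0, 1, 0, 2, 3]
Patterns match
Same pattern = Yes


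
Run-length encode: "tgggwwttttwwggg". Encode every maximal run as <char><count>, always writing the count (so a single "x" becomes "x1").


String: "tgggwwttttwwggg"
Scanning for consecutive runs:
  't' x 1
  'g' x 3
  'w' x 2
  't' x 4
  'w' x 2
  'g' x 3
RLE = "t1g3w2t4w2g3"


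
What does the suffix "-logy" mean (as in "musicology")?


Suffix: -logy
Example: musicology = music + -logy, with a spelling change
Meaning = study of


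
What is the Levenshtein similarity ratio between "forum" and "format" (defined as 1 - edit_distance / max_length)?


Word 1: "forum" (length 5)
Word 2: "format" (length 6)
One optimal edit sequence:
  1. keep 'f'
  2. keep 'o'
  3. keep 'r'
  4. insert 'm'  (+1)
  5. substitute 'u' -> 'a'  (+1)
  6. substitute 'm' -> 't'  (+1)
Edit distance = 3
Max length = max(5, 6) = 6
Similarity = 1 - 3/6
= 0.5000


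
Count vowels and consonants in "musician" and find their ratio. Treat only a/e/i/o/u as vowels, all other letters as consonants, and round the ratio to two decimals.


Word: "musician"
Vowels (a,e,i,o,u): 4
Consonants: 4
Ratio = 4/4
= 1.00


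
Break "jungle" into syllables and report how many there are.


Word: "jungle"
Syllable breakdown: jun · gle
Counting: 2 parts
= 2 syllables


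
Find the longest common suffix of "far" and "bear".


Word 1: "far"
Word 2: "bear"
Comparing from end:
  Pos -1: 'r' == 'r'
  Pos -2: 'a' == 'a'
  Pos -3: 'f' != 'e' (stop)
LCS = "ar" (length 2)


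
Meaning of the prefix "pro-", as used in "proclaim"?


Prefix: pro-
Example: proclaim = pro- + claim
Meaning = forward / in favor of


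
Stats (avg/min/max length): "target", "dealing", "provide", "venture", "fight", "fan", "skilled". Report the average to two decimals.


Lengths: "target"=6, "dealing"=7, "provide"=7, "venture"=7, "fight"=5, "fan"=3, "skilled"=7
Sum = 42, Count = 7
Average = 42/7 = 6.00
= avg=6.00, min=3, max=7


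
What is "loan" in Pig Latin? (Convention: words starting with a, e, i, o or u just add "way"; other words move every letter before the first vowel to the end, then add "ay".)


Word: "loan"
Starts with consonant(s) → move to end, add 'ay'
Consonant cluster: "l"
Pig Latin = "oanlay"


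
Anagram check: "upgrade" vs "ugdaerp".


Word 1: "upgrade" → sorted: adegpru
Word 2: "ugdaerp" → sorted: adegpru
Same letters? adegpru == adegpru
Anagram = Yes


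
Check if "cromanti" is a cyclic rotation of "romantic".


Word: "romantic", Candidate: "cromanti"
Method: check if candidate is substring of word+word
"romanticromantic" contains "cromanti"? Yes
Is rotation = Yes


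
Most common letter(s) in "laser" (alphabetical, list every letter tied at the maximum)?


Word: "laser"
Letter counts:
  'a': 1
  'e': 1
  'l': 1
  'r': 1
  's': 1
Maximum count = 1
Most frequent = 'a', 'e', 'l', 'r', 's' (1 time each)


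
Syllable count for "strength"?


Word: "strength"
Syllable breakdown: strength
Counting: 1 part
= 1 syllable


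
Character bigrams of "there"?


Word: "there" (length 5)
Number of bigrams = 5 - 2 + 1 = 4
  Position 0: "th"
  Position 1: "he"
  Position 2: "er"
  Position 3: "re"
Bigrams = "th", "he", "er", "re"


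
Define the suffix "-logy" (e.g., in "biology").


Suffix: -logy
As in: biology -> bio- + -logy
Meaning = study of


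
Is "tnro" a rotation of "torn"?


Word: "torn", Candidate: "tnro"
Method: check if candidate is substring of word+word
"torntorn" contains "tnro"? No
Is rotation = No


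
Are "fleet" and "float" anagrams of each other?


Word 1: "fleet" → sorted: eeflt
Word 2: "float" → sorted: aflot
Same letters? eeflt != aflot
Anagram = No


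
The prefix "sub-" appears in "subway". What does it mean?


Prefix: sub-
Example: subway = sub- + way
Meaning = under / below


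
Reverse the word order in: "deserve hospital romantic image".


Original: "deserve hospital romantic image"
Words (1..n): deserve | hospital | romantic | image
Reversed (n..1): image | romantic | hospital | deserve
Result = "image romantic hospital deserve"


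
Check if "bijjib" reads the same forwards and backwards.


Word: "bijjib"
Reversed: "bijjib"
Forward == Backward? bijjib == bijjib
Palindrome = Yes


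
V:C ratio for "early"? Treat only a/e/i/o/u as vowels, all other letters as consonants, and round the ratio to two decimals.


Word: "early"
Vowels (a,e,i,o,u): 2
Consonants: 3
Ratio = 2/3
= 0.67


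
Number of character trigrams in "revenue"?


Word: "revenue" (length 7)
Number of 3-grams = length - 3 + 1 = 7 - 3 + 1
= 5


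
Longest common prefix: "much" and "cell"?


Word 1: "much"
Word 2: "cell"
Comparing from start:
  Pos 0: 'm' != 'c' (stop)
LCP = "" (length 0)


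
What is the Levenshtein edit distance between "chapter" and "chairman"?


Word 1: "chapter" (length 7)
Word 2: "chairman" (length 8)
One optimal edit sequence (insert/delete/substitute each cost 1):
  1. keep 'c'
  2. keep 'h'
  3. keep 'a'
  4. insert 'i'  (+1)
  5. substitute 'p' -> 'r'  (+1)
  6. substitute 't' -> 'm'  (+1)
  7. substitute 'e' -> 'a'  (+1)
  8. substitute 'r' -> 'n'  (+1)
Total edit operations: 5
Edit distance = 5


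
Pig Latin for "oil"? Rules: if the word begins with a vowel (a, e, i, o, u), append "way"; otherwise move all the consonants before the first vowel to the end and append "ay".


Word: "oil"
Starts with vowel → add 'way'
Pig Latin = "oilway"


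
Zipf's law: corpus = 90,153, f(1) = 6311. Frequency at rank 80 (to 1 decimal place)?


Zipf's law: f(r) = f(1) / r
f(1) = 6311
f(80) = 6311 / 80
= 78.9 occurrences


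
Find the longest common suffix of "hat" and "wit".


Word 1: "hat"
Word 2: "wit"
Comparing from end:
  Pos -1: 't' == 't'
  Pos -2: 'a' != 'i' (stop)
LCS = "t" (length 1)


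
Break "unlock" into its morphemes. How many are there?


Word: "unlock"
Morphemes: un- + lock
Each morpheme carries meaning
= 2 morphemes


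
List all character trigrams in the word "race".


Word: "race" (length 4)
Number of trigrams = 4 - 3 + 1 = 2
  Position 0: "rac"
  Position 1: "ace"
Trigrams = "rac", "ace"


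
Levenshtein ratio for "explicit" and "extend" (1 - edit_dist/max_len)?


Word 1: "explicit" (length 8)
Word 2: "extend" (length 6)
One optimal edit sequence:
  1. keep 'e'
  2. keep 'x'
  3. delete 'p'  (+1)
  4. delete 'l'  (+1)
  5. substitute 'i' -> 't'  (+1)
  6. substitute 'c' -> 'e'  (+1)
  7. substitute 'i' -> 'n'  (+1)
  8. substitute 't' -> 'd'  (+1)
Edit distance = 6
Max length = max(8, 6) = 8
Similarity = 1 - 6/8
= 0.2500


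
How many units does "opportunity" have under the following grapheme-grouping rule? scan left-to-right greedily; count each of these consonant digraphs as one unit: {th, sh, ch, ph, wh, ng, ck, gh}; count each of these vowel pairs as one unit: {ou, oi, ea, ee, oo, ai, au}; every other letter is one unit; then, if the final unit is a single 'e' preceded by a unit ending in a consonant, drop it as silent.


Word: "opportunity" (11 letters)
Left-to-right scan:
  (1) 'o' (letter)
  (2) 'p' (letter)
  (3) 'p' (letter)
  (4) 'o' (letter)
  (5) 'r' (letter)
  (6) 't' (letter)
  (7) 'u' (letter)
  (8) 'n' (letter)
  (9) 'i' (letter)
  (10) 't' (letter)
  (11) 'y' (letter)
Units from scan: 11
Sound units = 11 units


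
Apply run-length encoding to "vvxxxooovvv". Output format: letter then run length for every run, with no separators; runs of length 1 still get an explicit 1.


String: "vvxxxooovvv"
Scanning for consecutive runs:
  'v' x 2
  'x' x 3
  'o' x 3
  'v' x 3
RLE = "v2x3o3v3"


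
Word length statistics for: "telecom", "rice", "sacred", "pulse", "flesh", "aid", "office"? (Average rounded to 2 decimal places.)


Lengths: "telecom"=7, "rice"=4, "sacred"=6, "pulse"=5, "flesh"=5, "aid"=3, "office"=6
Sum = 36, Count = 7
Average = 36/7 = 5.14
= avg=5.14, min=3, max=7


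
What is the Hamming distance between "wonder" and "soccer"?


Comparing character by character (same length = 6):
  Pos 0: 'w' vs 's' !=
  Pos 1: 'o' vs 'o' =
  Pos 2: 'n' vs 'c' !=
  Pos 3: 'd' vs 'c' !=
  Pos 4: 'e' vs 'e' =
  Pos 5: 'r' vs 'r' =
Hamming distance = 3


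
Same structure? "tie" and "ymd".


Pattern of "tie": [0, 1, 2]
Pattern of "ymd": [0, 1, 2]
Patterns match
Same pattern = Yes


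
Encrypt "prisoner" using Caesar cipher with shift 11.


Word: "prisoner"
Shift: 11
Each letter → (letter + shift) mod 26:
  'p' (15) + 11 = 0 → 'a'
  'r' (17) + 11 = 2 → 'c'
  'i' (8) + 11 = 19 → 't'
  's' (18) + 11 = 3 → 'd'
  'o' (14) + 11 = 25 → 'z'
  'n' (13) + 11 = 24 → 'y'
  'e' (4) + 11 = 15 → 'p'
  'r' (17) + 11 = 2 → 'c'
Result = "actdzypc"


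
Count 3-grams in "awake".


Word: "awake" (length 5)
Number of 3-grams = length - 3 + 1 = 5 - 3 + 1
= 3


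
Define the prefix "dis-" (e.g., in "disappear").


Prefix: dis-
Example: disappear = dis- + appear
Meaning = not / opposite


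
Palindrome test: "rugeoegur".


Word: "rugeoegur"
Reversed: "rugeoegur"
Forward == Backward? rugeoegur == rugeoegur
Palindrome = Yes


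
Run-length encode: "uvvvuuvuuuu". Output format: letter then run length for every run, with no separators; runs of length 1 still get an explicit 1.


String: "uvvvuuvuuuu"
Scanning for consecutive runs:
  'u' x 1
  'v' x 3
  'u' x 2
  'v' x 1
  'u' x 4
RLE = "u1v3u2v1u4"


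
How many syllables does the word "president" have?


Word: "president"
Syllable breakdown: pres-i-dent
Counting: 3 parts
= 3 syllables


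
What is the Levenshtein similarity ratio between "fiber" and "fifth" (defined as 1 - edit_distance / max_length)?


Word 1: "fiber" (length 5)
Word 2: "fifth" (length 5)
One optimal edit sequence:
  1. keep 'f'
  2. keep 'i'
  3. substitute 'b' -> 'f'  (+1)
  4. substitute 'e' -> 't'  (+1)
  5. substitute 'r' -> 'h'  (+1)
Edit distance = 3
Max length = max(5, 5) = 5
Similarity = 1 - 3/5
= 0.4000


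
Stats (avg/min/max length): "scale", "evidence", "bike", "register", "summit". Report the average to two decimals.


Lengths: "scale"=5, "evidence"=8, "bike"=4, "register"=8, "summit"=6
Sum = 31, Count = 5
Average = 31/5 = 6.20
= avg=6.20, min=4, max=8


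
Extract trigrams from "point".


Word: "point" (length 5)
Number of trigrams = 5 - 3 + 1 = 3
  Position 0: "poi"
  Position 1: "oin"
  Position 2: "int"
Trigrams = "poi", "oin", "int"


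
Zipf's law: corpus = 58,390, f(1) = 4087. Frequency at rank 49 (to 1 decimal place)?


Zipf's law: f(r) = f(1) / r
f(1) = 4087
f(49) = 4087 / 49
= 83.4 occurrences


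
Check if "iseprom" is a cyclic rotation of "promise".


Word: "promise", Candidate: "iseprom"
Method: check if candidate is substring of word+word
"promisepromise" contains "iseprom"? Yes
Is rotation = Yes


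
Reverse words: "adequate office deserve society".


Original: "adequate office deserve society"
Words (1..n): adequate | office | deserve | society
Reversed (n..1): society | deserve | office | adequate
Result = "society deserve office adequate"


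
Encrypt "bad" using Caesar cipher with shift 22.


Word: "bad"
Shift: 22
Each letter → (letter + shift) mod 26:
  'b' (1) + 22 = 23 → 'x'
  'a' (0) + 22 = 22 → 'w'
  'd' (3) + 22 = 25 → 'z'
Result = "xwz"


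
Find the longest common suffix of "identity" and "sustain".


Word 1: "identity"
Word 2: "sustain"
Comparing from end:
  Pos -1: 'y' != 'n' (stop)
LCS = "" (length 0)


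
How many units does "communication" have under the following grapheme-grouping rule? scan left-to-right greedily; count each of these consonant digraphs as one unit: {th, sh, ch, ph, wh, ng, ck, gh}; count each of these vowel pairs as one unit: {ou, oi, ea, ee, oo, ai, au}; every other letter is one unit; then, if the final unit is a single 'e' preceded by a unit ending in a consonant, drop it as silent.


Word: "communication" (13 letters)
Left-to-right scan:
  (1) 'c' (letter)
  (2) 'o' (letter)
  (3) 'm' (letter)
  (4) 'm' (letter)
  (5) 'u' (letter)
  (6) 'n' (letter)
  (7) 'i' (letter)
  (8) 'c' (letter)
  (9) 'a' (letter)
  (10) 't' (letter)
  (11) 'i' (letter)
  (12) 'o' (letter)
  (13) 'n' (letter)
Units from scan: 13
Sound units = 13 units


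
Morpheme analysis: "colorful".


Word: "colorful"
Morphemes: color + -ful
Each morpheme carries meaning
= 2 morphemes


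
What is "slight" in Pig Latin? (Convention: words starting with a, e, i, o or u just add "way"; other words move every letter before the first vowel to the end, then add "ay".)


Word: "slight"
Starts with consonant(s) → move to end, add 'ay'
Consonant cluster: "sl"
Pig Latin = "ightslay"


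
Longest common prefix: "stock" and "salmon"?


Word 1: "stock"
Word 2: "salmon"
Comparing from start:
  Pos 0: 's' == 's'
  Pos 1: 't' != 'a' (stop)
LCP = "s" (length 1)


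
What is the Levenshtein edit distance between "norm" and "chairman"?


Word 1: "norm" (length 4)
Word 2: "chairman" (length 8)
One optimal edit sequence (insert/delete/substitute each cost 1):
  1. insert 'c'  (+1)
  2. insert 'h'  (+1)
  3. substitute 'n' -> 'a'  (+1)
  4. substitute 'o' -> 'i'  (+1)
  5. keep 'r'
  6. keep 'm'
  7. insert 'a'  (+1)
  8. insert 'n'  (+1)
Total edit operations: 6
Edit distance = 6


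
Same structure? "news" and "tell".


Pattern of "news": [0, 1, 2, 3]
Pattern of "tell": [0, 1, 2, 2]
Patterns do not match
Same pattern = No


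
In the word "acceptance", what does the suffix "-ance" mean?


Suffix: -ance
As in: acceptance -> accept + -ance
Meaning = state of


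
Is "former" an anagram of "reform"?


Word 1: "reform" → sorted: efmorr
Word 2: "former" → sorted: efmorr
Same letters? efmorr == efmorr
Anagram = Yes


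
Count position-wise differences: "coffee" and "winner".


Comparing character by character (same length = 6):
  Pos 0: 'c' vs 'w' !=
  Pos 1: 'o' vs 'i' !=
  Pos 2: 'f' vs 'n' !=
  Pos 3: 'f' vs 'n' !=
  Pos 4: 'e' vs 'e' =
  Pos 5: 'e' vs 'r' !=
Hamming distance = 5


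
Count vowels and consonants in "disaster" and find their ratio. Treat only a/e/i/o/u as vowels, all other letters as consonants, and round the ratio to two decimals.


Word: "disaster"
Vowels (a,e,i,o,u): 3
Consonants: 5
Ratio = 3/5
= 0.60


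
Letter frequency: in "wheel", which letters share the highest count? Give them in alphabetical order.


Word: "wheel"
Letter counts:
  'e': 2
  'h': 1
  'l': 1
  'w': 1
Maximum count = 2
Most frequent = 'e' (2 times each)


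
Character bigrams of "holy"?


Word: "holy" (length 4)
Number of bigrams = 4 - 2 + 1 = 3
  Position 0: "ho"
  Position 1: "ol"
  Position 2: "ly"
Bigrams = "ho", "ol", "ly"


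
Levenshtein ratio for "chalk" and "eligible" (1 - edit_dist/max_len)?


Word 1: "chalk" (length 5)
Word 2: "eligible" (length 8)
One optimal edit sequence:
  1. insert 'e'  (+1)
  2. insert 'l'  (+1)
  3. insert 'i'  (+1)
  4. substitute 'c' -> 'g'  (+1)
  5. substitute 'h' -> 'i'  (+1)
  6. substitute 'a' -> 'b'  (+1)
  7. keep 'l'
  8. substitute 'k' -> 'e'  (+1)
Edit distance = 7
Max length = max(5, 8) = 8
Similarity = 1 - 7/8
= 0.1250


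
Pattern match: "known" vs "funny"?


Pattern of "known": [0, 1, 2, 3, 1]
Pattern of "funny": [0, 1, 2, 2, 3]
Patterns do not match
Same pattern = No


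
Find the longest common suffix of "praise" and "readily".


Word 1: "praise"
Word 2: "readily"
Comparing from end:
  Pos -1: 'e' != 'y' (stop)
LCS = "" (length 0)


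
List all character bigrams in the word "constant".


Word: "constant" (length 8)
Number of bigrams = 8 - 2 + 1 = 7
  Position 0: "co"
  Position 1: "on"
  Position 2: "ns"
  Position 3: "st"
  Position 4: "ta"
  Position 5: "an"
  Position 6: "nt"
Bigrams = "co", "on", "ns", "st", "ta", "an", "nt"


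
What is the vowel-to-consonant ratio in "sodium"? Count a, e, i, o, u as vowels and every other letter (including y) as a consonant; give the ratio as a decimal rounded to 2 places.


Word: "sodium"
Vowels (a,e,i,o,u): 3
Consonants: 3
Ratio = 3/3
= 1.00


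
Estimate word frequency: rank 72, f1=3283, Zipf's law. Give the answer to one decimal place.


Zipf's law: f(r) = f(1) / r
f(1) = 3283
f(72) = 3283 / 72
= 45.6 occurrences


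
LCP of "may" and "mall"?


Word 1: "may"
Word 2: "mall"
Comparing from start:
  Pos 0: 'm' == 'm'
  Pos 1: 'a' == 'a'
  Pos 2: 'y' != 'l' (stop)
LCP = "ma" (length 2)


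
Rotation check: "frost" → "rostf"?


Word: "frost", Candidate: "rostf"
Method: check if candidate is substring of word+word
"frostfrost" contains "rostf"? Yes
Is rotation = Yes


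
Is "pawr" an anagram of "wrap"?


Word 1: "wrap" → sorted: aprw
Word 2: "pawr" → sorted: aprw
Same letters? aprw == aprw
Anagram = Yes


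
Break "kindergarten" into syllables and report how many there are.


Word: "kindergarten"
Syllable breakdown: kin | der | gar | ten
Counting: 4 parts
= 4 syllables


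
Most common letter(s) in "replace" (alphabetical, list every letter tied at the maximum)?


Word: "replace"
Letter counts:
  'a': 1
  'c': 1
  'e': 2
  'l': 1
  'p': 1
  'r': 1
Maximum count = 2
Most frequent = 'e' (2 times each)


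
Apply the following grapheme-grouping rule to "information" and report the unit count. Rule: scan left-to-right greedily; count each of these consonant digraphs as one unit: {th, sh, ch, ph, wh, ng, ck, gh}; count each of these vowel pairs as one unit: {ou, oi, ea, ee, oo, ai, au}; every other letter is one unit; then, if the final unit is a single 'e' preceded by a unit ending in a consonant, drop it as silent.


Word: "information" (11 letters)
Left-to-right scan:
  [1] 'i' (letter)
  [2] 'n' (letter)
  [3] 'f' (letter)
  [4] 'o' (letter)
  [5] 'r' (letter)
  [6] 'm' (letter)
  [7] 'a' (letter)
  [8] 't' (letter)
  [9] 'i' (letter)
  [10] 'o' (letter)
  [11] 'n' (letter)
Units from scan: 11
Sound units = 11 units


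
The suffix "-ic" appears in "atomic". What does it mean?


Suffix: -ic
Example: atomic (atom + -ic)
Meaning = relating to


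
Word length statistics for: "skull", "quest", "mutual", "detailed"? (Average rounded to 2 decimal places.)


Lengths: "skull"=5, "quest"=5, "mutual"=6, "detailed"=8
Sum = 24, Count = 4
Average = 24/4 = 6.00
= avg=6.00, min=5, max=8


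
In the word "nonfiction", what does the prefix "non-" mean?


Prefix: non-
Example: nonfiction = non- + fiction
Meaning = not


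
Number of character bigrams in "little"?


Word: "little" (length 6)
Number of 2-grams = length - 2 + 1 = 6 - 2 + 1
= 5


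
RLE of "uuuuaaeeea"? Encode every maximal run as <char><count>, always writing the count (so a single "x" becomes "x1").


String: "uuuuaaeeea"
Scanning for consecutive runs:
  'u' x 4
  'a' x 2
  'e' x 3
  'a' x 1
RLE = "u4a2e3a1"


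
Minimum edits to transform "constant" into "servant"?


Word 1: "constant" (length 8)
Word 2: "servant" (length 7)
One optimal edit sequence (insert/delete/substitute each cost 1):
  1. delete 'c'  (+1)
  2. substitute 'o' -> 's'  (+1)
  3. substitute 'n' -> 'e'  (+1)
  4. substitute 's' -> 'r'  (+1)
  5. substitute 't' -> 'v'  (+1)
  6. keep 'a'
  7. keep 'n'
  8. keep 't'
Total edit operations: 5
Edit distance = 5


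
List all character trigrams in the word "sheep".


Word: "sheep" (length 5)
Number of trigrams = 5 - 3 + 1 = 3
  Position 0: "she"
  Position 1: "hee"
  Position 2: "eep"
Trigrams = "she", "hee", "eep"


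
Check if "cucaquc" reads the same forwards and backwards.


Word: "cucaquc"
Reversed: "cuqacuc"
Forward == Backward? cucaquc != cuqacuc
Palindrome = No


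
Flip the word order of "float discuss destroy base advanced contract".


Original: "float discuss destroy base advanced contract"
Words (1..n): float | discuss | destroy | base | advanced | contract
Reversed (n..1): contract | advanced | base | destroy | discuss | float
Result = "contract advanced base destroy discuss float"


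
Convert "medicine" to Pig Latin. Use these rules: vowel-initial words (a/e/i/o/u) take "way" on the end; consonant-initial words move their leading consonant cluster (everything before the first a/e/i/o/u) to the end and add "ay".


Word: "medicine"
Starts with consonant(s) → move to end, add 'ay'
Consonant cluster: "m"
Pig Latin = "edicinemay"


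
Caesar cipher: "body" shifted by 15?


Word: "body"
Shift: 15
Each letter → (letter + shift) mod 26:
  'b' (1) + 15 = 16 → 'q'
  'o' (14) + 15 = 3 → 'd'
  'd' (3) + 15 = 18 → 's'
  'y' (24) + 15 = 13 → 'n'
Result = "qdsn"


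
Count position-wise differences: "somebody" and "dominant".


Comparing character by character (same length = 8):
  Pos 0: 's' vs 'd' !=
  Pos 1: 'o' vs 'o' =
  Pos 2: 'm' vs 'm' =
  Pos 3: 'e' vs 'i' !=
  Pos 4: 'b' vs 'n' !=
  Pos 5: 'o' vs 'a' !=
  Pos 6: 'd' vs 'n' !=
  Pos 7: 'y' vs 't' !=
Hamming distance = 6


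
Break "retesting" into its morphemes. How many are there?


Word: "retesting"
Morphemes: re- | test | -ing
Each morpheme carries meaning
= 3 morphemes


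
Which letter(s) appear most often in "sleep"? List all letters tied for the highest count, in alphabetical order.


Word: "sleep"
Letter counts:
  'e': 2
  'l': 1
  'p': 1
  's': 1
Maximum count = 2
Most frequent = 'e' (2 times each)


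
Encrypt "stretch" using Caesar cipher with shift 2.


Word: "stretch"
Shift: 2
Each letter → (letter + shift) mod 26:
  's' (18) + 2 = 20 → 'u'
  't' (19) + 2 = 21 → 'v'
  'r' (17) + 2 = 19 → 't'
  'e' (4) + 2 = 6 → 'g'
  't' (19) + 2 = 21 → 'v'
  'c' (2) + 2 = 4 → 'e'
  'h' (7) + 2 = 9 → 'j'
Result = "uvtgvej"


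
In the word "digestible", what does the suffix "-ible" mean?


Suffix: -ible
As in: digestible -> digest + -ible
Meaning = capable of


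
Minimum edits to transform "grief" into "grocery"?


Word 1: "grief" (length 5)
Word 2: "grocery" (length 7)
One optimal edit sequence (insert/delete/substitute each cost 1):
  1. keep 'g'
  2. keep 'r'
  3. insert 'o'  (+1)
  4. substitute 'i' -> 'c'  (+1)
  5. keep 'e'
  6. insert 'r'  (+1)
  7. substitute 'f' -> 'y'  (+1)
Total edit operations: 4
Edit distance = 4


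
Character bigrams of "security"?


Word: "security" (length 8)
Number of bigrams = 8 - 2 + 1 = 7
  Position 0: "se"
  Position 1: "ec"
  Position 2: "cu"
  Position 3: "ur"
  Position 4: "ri"
  Position 5: "it"
  Position 6: "ty"
Bigrams = "se", "ec", "cu", "ur", "ri", "it", "ty"
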